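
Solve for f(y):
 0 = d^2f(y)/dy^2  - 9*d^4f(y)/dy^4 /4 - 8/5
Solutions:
 f(y) = C1 + C2*y + C3*exp(-2*y/3) + C4*exp(2*y/3) + 4*y^2/5


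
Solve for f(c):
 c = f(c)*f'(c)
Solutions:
 f(c) = -sqrt(C1 + c^2)
 f(c) = sqrt(C1 + c^2)


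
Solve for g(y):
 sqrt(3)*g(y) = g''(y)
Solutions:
 g(y) = C1*exp(-3^(1/4)*y) + C2*exp(3^(1/4)*y)


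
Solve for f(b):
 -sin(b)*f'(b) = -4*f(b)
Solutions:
 f(b) = C1*(cos(b)^2 - 2*cos(b) + 1)/(cos(b)^2 + 2*cos(b) + 1)


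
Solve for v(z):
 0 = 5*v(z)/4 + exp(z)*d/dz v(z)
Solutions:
 v(z) = C1*exp(5*exp(-z)/4)


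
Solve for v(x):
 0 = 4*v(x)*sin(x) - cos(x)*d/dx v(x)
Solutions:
 v(x) = C1/cos(x)^4


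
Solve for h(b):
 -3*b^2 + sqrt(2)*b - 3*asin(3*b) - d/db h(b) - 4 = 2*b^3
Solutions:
 h(b) = C1 - b^4/2 - b^3 + sqrt(2)*b^2/2 - 3*b*asin(3*b) - 4*b - sqrt(1 - 9*b^2)


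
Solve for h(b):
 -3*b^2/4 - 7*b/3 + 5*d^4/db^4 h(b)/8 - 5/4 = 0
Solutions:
 h(b) = C1 + C2*b + C3*b^2 + C4*b^3 + b^6/300 + 7*b^5/225 + b^4/12


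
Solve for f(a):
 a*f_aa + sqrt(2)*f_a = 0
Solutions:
 f(a) = C1 + C2*a^(1 - sqrt(2))


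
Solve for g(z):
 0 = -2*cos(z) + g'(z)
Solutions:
 g(z) = C1 + 2*sin(z)


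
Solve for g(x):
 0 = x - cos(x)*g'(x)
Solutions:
 g(x) = C1 + Integral(x/cos(x), x)


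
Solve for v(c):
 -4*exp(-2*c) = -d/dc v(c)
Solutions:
 v(c) = C1 - 2*exp(-2*c)


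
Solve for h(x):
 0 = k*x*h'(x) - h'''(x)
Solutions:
 h(x) = C1 + Integral(C2*airyai(k^(1/3)*x) + C3*airybi(k^(1/3)*x), x)


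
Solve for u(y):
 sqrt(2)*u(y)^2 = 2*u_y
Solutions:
 u(y) = -2/(C1 + sqrt(2)*y)


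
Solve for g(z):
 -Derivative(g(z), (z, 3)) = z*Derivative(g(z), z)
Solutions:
 g(z) = C1 + Integral(C2*airyai(-z) + C3*airybi(-z), z)


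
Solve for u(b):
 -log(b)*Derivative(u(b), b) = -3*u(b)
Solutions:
 u(b) = C1*exp(3*li(b))


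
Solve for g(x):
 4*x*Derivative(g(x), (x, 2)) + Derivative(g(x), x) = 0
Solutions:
 g(x) = C1 + C2*x^(3/4)


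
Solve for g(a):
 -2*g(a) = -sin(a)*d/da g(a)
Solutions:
 g(a) = C1*(cos(a) - 1)/(cos(a) + 1)


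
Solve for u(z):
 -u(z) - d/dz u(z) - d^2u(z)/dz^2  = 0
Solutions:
 u(z) = (C1*sin(sqrt(3)*z/2) + C2*cos(sqrt(3)*z/2))*exp(-z/2)


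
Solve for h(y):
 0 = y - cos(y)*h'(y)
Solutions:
 h(y) = C1 + Integral(y/cos(y), y)


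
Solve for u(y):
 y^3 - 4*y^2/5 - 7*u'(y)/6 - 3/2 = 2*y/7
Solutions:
 u(y) = C1 + 3*y^4/14 - 8*y^3/35 - 6*y^2/49 - 9*y/7


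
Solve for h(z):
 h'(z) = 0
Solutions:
 h(z) = C1


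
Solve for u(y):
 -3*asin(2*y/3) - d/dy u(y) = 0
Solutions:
 u(y) = C1 - 3*y*asin(2*y/3) - 3*sqrt(9 - 4*y^2)/2


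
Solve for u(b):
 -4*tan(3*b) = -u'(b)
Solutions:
 u(b) = C1 - 4*log(cos(3*b))/3


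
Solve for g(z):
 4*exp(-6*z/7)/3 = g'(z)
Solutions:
 g(z) = C1 - 14*exp(-6*z/7)/9


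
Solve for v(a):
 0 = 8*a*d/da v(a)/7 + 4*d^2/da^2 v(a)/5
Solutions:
 v(a) = C1 + C2*erf(sqrt(35)*a/7)


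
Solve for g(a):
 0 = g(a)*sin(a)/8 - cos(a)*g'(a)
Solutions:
 g(a) = C1/cos(a)^(1/8)


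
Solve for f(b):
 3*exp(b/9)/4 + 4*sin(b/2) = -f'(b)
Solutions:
 f(b) = C1 - 27*exp(b/9)/4 + 8*cos(b/2)


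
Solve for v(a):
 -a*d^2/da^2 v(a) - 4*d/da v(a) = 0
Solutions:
 v(a) = C1 + C2/a^3


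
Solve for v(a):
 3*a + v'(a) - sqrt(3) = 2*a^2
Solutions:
 v(a) = C1 + 2*a^3/3 - 3*a^2/2 + sqrt(3)*a


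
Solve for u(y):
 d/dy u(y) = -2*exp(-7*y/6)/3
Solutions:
 u(y) = C1 + 4*exp(-7*y/6)/7


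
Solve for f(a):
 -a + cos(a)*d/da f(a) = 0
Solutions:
 f(a) = C1 + Integral(a/cos(a), a)


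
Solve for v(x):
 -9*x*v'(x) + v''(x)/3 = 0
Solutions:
 v(x) = C1 + C2*erfi(3*sqrt(6)*x/2)


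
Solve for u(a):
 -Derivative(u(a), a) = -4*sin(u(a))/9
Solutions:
 -4*a/9 + log(cos(u(a)) - 1)/2 - log(cos(u(a)) + 1)/2 = C1


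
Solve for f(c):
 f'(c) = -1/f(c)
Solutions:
 f(c) = -sqrt(C1 - 2*c)
 f(c) = sqrt(C1 - 2*c)


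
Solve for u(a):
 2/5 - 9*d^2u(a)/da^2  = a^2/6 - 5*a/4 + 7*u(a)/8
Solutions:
 u(a) = C1*sin(sqrt(14)*a/12) + C2*cos(sqrt(14)*a/12) - 4*a^2/21 + 10*a/7 + 1072/245


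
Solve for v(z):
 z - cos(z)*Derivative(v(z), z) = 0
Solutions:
 v(z) = C1 + Integral(z/cos(z), z)


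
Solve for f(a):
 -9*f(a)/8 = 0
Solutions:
 f(a) = 0


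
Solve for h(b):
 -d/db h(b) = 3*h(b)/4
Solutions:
 h(b) = C1*exp(-3*b/4)


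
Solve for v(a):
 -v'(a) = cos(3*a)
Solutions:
 v(a) = C1 - sin(3*a)/3


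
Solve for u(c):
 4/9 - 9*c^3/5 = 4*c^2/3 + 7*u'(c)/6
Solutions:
 u(c) = C1 - 27*c^4/70 - 8*c^3/21 + 8*c/21


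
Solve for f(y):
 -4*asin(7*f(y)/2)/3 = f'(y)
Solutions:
 Integral(1/asin(7*_y/2), (_y, f(y))) = C1 - 4*y/3


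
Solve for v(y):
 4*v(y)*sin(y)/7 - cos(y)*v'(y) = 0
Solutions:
 v(y) = C1/cos(y)^(4/7)


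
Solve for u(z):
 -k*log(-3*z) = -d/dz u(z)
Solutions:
 u(z) = C1 + k*z*log(-z) + k*z*(-1 + log(3))


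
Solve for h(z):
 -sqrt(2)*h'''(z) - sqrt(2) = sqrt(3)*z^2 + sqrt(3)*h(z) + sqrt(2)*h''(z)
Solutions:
 h(z) = C1*exp(z*(-2 + (1 + 27*sqrt(6)/4 + sqrt(-4 + (4 + 27*sqrt(6))^2/4)/2)^(-1/3) + (1 + 27*sqrt(6)/4 + sqrt(-4 + (4 + 27*sqrt(6))^2/4)/2)^(1/3))/6)*sin(sqrt(3)*z*(-(1 + 27*sqrt(6)/4 + sqrt(-4 + (2 + 27*sqrt(6)/2)^2)/2)^(1/3) + (1 + 27*sqrt(6)/4 + sqrt(-4 + (2 + 27*sqrt(6)/2)^2)/2)^(-1/3))/6) + C2*exp(z*(-2 + (1 + 27*sqrt(6)/4 + sqrt(-4 + (4 + 27*sqrt(6))^2/4)/2)^(-1/3) + (1 + 27*sqrt(6)/4 + sqrt(-4 + (4 + 27*sqrt(6))^2/4)/2)^(1/3))/6)*cos(sqrt(3)*z*(-(1 + 27*sqrt(6)/4 + sqrt(-4 + (2 + 27*sqrt(6)/2)^2)/2)^(1/3) + (1 + 27*sqrt(6)/4 + sqrt(-4 + (2 + 27*sqrt(6)/2)^2)/2)^(-1/3))/6) + C3*exp(-z*((1 + 27*sqrt(6)/4 + sqrt(-4 + (4 + 27*sqrt(6))^2/4)/2)^(-1/3) + 1 + (1 + 27*sqrt(6)/4 + sqrt(-4 + (4 + 27*sqrt(6))^2/4)/2)^(1/3))/3) - z^2 + sqrt(6)/3


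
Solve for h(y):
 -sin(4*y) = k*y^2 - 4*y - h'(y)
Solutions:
 h(y) = C1 + k*y^3/3 - 2*y^2 - cos(4*y)/4


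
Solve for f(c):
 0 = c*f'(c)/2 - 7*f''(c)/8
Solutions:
 f(c) = C1 + C2*erfi(sqrt(14)*c/7)


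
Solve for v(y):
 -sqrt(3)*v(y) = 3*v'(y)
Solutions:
 v(y) = C1*exp(-sqrt(3)*y/3)


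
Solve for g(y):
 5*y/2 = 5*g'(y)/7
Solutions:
 g(y) = C1 + 7*y^2/4


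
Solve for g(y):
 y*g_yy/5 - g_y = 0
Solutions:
 g(y) = C1 + C2*y^6


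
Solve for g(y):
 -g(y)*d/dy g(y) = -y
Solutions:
 g(y) = -sqrt(C1 + y^2)
 g(y) = sqrt(C1 + y^2)


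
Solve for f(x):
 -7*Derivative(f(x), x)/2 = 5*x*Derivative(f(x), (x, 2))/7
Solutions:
 f(x) = C1 + C2/x^(39/10)


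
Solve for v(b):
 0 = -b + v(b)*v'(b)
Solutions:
 v(b) = -sqrt(C1 + b^2)
 v(b) = sqrt(C1 + b^2)


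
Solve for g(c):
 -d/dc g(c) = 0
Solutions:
 g(c) = C1


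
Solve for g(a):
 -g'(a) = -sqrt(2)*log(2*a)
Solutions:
 g(a) = C1 + sqrt(2)*a*log(a) - sqrt(2)*a + sqrt(2)*a*log(2)


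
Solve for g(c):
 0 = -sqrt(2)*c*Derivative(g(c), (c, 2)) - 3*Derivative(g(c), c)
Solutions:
 g(c) = C1 + C2*c^(1 - 3*sqrt(2)/2)


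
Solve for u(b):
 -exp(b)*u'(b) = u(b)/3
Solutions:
 u(b) = C1*exp(exp(-b)/3)


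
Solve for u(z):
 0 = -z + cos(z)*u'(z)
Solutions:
 u(z) = C1 + Integral(z/cos(z), z)


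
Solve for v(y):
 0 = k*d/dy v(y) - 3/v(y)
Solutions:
 v(y) = -sqrt(C1 + 6*y/k)
 v(y) = sqrt(C1 + 6*y/k)


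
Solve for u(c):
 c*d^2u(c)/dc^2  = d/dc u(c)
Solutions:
 u(c) = C1 + C2*c^2


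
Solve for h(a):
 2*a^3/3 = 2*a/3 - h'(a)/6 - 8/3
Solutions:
 h(a) = C1 - a^4 + 2*a^2 - 16*a


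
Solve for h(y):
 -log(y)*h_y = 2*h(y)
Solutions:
 h(y) = C1*exp(-2*li(y))


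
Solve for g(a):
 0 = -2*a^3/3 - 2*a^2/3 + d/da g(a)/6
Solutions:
 g(a) = C1 + a^4 + 4*a^3/3


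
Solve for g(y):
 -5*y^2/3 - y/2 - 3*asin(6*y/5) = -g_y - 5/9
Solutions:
 g(y) = C1 + 5*y^3/9 + y^2/4 + 3*y*asin(6*y/5) - 5*y/9 + sqrt(25 - 36*y^2)/2


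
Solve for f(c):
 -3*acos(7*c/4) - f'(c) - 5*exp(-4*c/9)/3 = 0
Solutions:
 f(c) = C1 - 3*c*acos(7*c/4) + 3*sqrt(16 - 49*c^2)/7 + 15*exp(-4*c/9)/4


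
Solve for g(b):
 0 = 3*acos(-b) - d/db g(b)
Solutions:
 g(b) = C1 + 3*b*acos(-b) + 3*sqrt(1 - b^2)


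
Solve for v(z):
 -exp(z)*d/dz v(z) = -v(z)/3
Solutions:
 v(z) = C1*exp(-exp(-z)/3)


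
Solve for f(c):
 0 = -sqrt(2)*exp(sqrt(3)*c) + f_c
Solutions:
 f(c) = C1 + sqrt(6)*exp(sqrt(3)*c)/3


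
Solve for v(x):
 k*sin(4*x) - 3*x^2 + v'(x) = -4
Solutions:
 v(x) = C1 + k*cos(4*x)/4 + x^3 - 4*x


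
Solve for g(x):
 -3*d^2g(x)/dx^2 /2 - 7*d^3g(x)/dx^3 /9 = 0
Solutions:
 g(x) = C1 + C2*x + C3*exp(-27*x/14)


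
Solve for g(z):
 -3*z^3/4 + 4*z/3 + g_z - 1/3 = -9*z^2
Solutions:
 g(z) = C1 + 3*z^4/16 - 3*z^3 - 2*z^2/3 + z/3


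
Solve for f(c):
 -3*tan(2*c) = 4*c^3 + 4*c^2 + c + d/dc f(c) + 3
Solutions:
 f(c) = C1 - c^4 - 4*c^3/3 - c^2/2 - 3*c + 3*log(cos(2*c))/2


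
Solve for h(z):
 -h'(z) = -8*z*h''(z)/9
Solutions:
 h(z) = C1 + C2*z^(17/8)


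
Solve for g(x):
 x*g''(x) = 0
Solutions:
 g(x) = C1 + C2*x


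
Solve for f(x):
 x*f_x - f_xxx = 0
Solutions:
 f(x) = C1 + Integral(C2*airyai(x) + C3*airybi(x), x)


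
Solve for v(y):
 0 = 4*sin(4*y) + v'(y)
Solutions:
 v(y) = C1 + cos(4*y)


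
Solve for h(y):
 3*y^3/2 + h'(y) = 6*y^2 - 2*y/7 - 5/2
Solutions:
 h(y) = C1 - 3*y^4/8 + 2*y^3 - y^2/7 - 5*y/2


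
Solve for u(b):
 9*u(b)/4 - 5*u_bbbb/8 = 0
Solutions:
 u(b) = C1*exp(-2^(1/4)*sqrt(3)*5^(3/4)*b/5) + C2*exp(2^(1/4)*sqrt(3)*5^(3/4)*b/5) + C3*sin(2^(1/4)*sqrt(3)*5^(3/4)*b/5) + C4*cos(2^(1/4)*sqrt(3)*5^(3/4)*b/5)


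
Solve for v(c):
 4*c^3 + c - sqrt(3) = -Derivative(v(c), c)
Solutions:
 v(c) = C1 - c^4 - c^2/2 + sqrt(3)*c


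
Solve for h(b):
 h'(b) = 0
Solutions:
 h(b) = C1


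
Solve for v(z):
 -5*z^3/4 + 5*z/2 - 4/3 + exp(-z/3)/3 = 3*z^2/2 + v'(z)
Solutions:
 v(z) = C1 - 5*z^4/16 - z^3/2 + 5*z^2/4 - 4*z/3 - 1/exp(z)^(1/3)


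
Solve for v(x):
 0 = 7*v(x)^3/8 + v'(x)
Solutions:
 v(x) = -2*sqrt(-1/(C1 - 7*x))
 v(x) = 2*sqrt(-1/(C1 - 7*x))


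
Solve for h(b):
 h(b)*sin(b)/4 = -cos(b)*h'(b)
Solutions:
 h(b) = C1*cos(b)^(1/4)


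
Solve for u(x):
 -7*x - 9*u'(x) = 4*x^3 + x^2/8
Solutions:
 u(x) = C1 - x^4/9 - x^3/216 - 7*x^2/18


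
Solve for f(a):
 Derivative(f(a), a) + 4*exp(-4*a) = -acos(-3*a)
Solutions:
 f(a) = C1 - a*acos(-3*a) - sqrt(1 - 9*a^2)/3 + exp(-4*a)


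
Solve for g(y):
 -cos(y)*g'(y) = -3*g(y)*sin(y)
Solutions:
 g(y) = C1/cos(y)^3


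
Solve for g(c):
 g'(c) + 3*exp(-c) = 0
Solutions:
 g(c) = C1 + 3*exp(-c)


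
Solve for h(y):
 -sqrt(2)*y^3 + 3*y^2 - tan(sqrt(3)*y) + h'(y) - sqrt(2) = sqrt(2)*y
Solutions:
 h(y) = C1 + sqrt(2)*y^4/4 - y^3 + sqrt(2)*y^2/2 + sqrt(2)*y - sqrt(3)*log(cos(sqrt(3)*y))/3


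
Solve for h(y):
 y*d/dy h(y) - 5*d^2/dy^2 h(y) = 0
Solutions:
 h(y) = C1 + C2*erfi(sqrt(10)*y/10)


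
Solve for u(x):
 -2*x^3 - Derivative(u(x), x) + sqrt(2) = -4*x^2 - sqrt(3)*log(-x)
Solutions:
 u(x) = C1 - x^4/2 + 4*x^3/3 + sqrt(3)*x*log(-x) + x*(-sqrt(3) + sqrt(2))


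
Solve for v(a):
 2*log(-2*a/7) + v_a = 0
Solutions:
 v(a) = C1 - 2*a*log(-a) + 2*a*(-log(2) + 1 + log(7))


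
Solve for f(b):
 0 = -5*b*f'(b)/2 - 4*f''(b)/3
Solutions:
 f(b) = C1 + C2*erf(sqrt(15)*b/4)


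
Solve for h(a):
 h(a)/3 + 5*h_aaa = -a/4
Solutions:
 h(a) = C3*exp(-15^(2/3)*a/15) - 3*a/4 + (C1*sin(3^(1/6)*5^(2/3)*a/10) + C2*cos(3^(1/6)*5^(2/3)*a/10))*exp(15^(2/3)*a/30)


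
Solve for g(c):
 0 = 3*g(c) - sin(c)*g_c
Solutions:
 g(c) = C1*(cos(c) - 1)^(3/2)/(cos(c) + 1)^(3/2)


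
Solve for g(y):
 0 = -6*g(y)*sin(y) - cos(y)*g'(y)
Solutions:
 g(y) = C1*cos(y)^6


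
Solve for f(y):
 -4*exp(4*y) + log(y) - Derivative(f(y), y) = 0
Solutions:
 f(y) = C1 + y*log(y) - y - exp(4*y)


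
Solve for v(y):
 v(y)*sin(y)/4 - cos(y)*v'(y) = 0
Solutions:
 v(y) = C1/cos(y)^(1/4)


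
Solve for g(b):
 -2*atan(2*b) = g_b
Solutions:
 g(b) = C1 - 2*b*atan(2*b) + log(4*b^2 + 1)/2


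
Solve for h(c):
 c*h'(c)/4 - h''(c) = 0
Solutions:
 h(c) = C1 + C2*erfi(sqrt(2)*c/4)


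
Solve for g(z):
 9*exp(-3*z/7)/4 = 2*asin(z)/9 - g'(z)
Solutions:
 g(z) = C1 + 2*z*asin(z)/9 + 2*sqrt(1 - z^2)/9 + 21*exp(-3*z/7)/4


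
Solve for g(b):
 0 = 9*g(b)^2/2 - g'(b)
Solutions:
 g(b) = -2/(C1 + 9*b)


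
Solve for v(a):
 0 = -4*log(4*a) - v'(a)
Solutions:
 v(a) = C1 - 4*a*log(a) - a*log(256) + 4*a


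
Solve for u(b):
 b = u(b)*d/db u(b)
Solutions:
 u(b) = -sqrt(C1 + b^2)
 u(b) = sqrt(C1 + b^2)


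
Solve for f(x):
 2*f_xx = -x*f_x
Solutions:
 f(x) = C1 + C2*erf(x/2)


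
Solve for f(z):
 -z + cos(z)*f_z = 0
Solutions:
 f(z) = C1 + Integral(z/cos(z), z)


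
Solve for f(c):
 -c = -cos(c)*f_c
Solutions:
 f(c) = C1 + Integral(c/cos(c), c)


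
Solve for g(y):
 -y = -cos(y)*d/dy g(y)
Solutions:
 g(y) = C1 + Integral(y/cos(y), y)


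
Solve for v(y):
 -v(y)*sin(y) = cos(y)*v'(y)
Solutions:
 v(y) = C1*cos(y)


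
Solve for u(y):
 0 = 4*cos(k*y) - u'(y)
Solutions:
 u(y) = C1 + 4*sin(k*y)/k


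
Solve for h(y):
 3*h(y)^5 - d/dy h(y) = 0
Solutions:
 h(y) = -(-1/(C1 + 12*y))^(1/4)
 h(y) = (-1/(C1 + 12*y))^(1/4)
 h(y) = -I*(-1/(C1 + 12*y))^(1/4)
 h(y) = I*(-1/(C1 + 12*y))^(1/4)


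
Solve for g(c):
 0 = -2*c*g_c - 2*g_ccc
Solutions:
 g(c) = C1 + Integral(C2*airyai(-c) + C3*airybi(-c), c)


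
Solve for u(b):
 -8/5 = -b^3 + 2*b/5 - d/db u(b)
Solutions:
 u(b) = C1 - b^4/4 + b^2/5 + 8*b/5


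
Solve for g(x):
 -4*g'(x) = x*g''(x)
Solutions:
 g(x) = C1 + C2/x^3


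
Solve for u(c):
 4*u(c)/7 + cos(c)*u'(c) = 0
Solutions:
 u(c) = C1*(sin(c) - 1)^(2/7)/(sin(c) + 1)^(2/7)


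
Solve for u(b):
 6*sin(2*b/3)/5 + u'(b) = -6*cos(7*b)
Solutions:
 u(b) = C1 - 6*sin(7*b)/7 + 9*cos(2*b/3)/5


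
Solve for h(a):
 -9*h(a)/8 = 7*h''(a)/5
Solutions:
 h(a) = C1*sin(3*sqrt(70)*a/28) + C2*cos(3*sqrt(70)*a/28)


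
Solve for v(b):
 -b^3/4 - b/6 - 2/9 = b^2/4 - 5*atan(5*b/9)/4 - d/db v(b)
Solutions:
 v(b) = C1 + b^4/16 + b^3/12 + b^2/12 - 5*b*atan(5*b/9)/4 + 2*b/9 + 9*log(25*b^2 + 81)/8


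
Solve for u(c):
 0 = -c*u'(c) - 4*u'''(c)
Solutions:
 u(c) = C1 + Integral(C2*airyai(-2^(1/3)*c/2) + C3*airybi(-2^(1/3)*c/2), c)


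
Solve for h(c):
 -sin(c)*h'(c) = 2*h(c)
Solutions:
 h(c) = C1*(cos(c) + 1)/(cos(c) - 1)


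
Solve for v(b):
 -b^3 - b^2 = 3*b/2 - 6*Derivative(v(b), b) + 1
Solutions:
 v(b) = C1 + b^4/24 + b^3/18 + b^2/8 + b/6


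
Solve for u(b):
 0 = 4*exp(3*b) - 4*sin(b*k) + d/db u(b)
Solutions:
 u(b) = C1 - 4*exp(3*b)/3 - 4*cos(b*k)/k


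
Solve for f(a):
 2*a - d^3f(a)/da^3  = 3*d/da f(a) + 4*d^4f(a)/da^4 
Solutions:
 f(a) = C1 + C4*exp(-a) + a^2/3 + (C2*sin(sqrt(39)*a/8) + C3*cos(sqrt(39)*a/8))*exp(3*a/8)


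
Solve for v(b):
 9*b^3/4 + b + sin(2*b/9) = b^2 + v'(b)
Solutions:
 v(b) = C1 + 9*b^4/16 - b^3/3 + b^2/2 - 9*cos(2*b/9)/2


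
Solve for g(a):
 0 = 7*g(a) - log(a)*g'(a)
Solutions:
 g(a) = C1*exp(7*li(a))


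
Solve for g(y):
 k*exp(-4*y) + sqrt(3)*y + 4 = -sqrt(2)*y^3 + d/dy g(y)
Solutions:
 g(y) = C1 - k*exp(-4*y)/4 + sqrt(2)*y^4/4 + sqrt(3)*y^2/2 + 4*y


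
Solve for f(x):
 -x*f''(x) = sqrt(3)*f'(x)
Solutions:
 f(x) = C1 + C2*x^(1 - sqrt(3))


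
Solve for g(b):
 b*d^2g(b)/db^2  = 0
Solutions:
 g(b) = C1 + C2*b


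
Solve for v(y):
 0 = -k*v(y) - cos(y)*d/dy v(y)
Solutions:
 v(y) = C1*exp(k*(log(sin(y) - 1) - log(sin(y) + 1))/2)


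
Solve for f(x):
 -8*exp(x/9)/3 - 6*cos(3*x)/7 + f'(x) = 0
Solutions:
 f(x) = C1 + 24*exp(x/9) + 2*sin(3*x)/7


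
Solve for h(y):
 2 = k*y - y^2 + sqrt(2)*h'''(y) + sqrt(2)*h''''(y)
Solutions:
 h(y) = C1 + C2*y + C3*y^2 + C4*exp(-y) + sqrt(2)*y^5/120 + sqrt(2)*y^4*(-k - 2)/48 + sqrt(2)*y^3*(k + 4)/12


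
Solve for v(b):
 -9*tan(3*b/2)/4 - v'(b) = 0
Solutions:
 v(b) = C1 + 3*log(cos(3*b/2))/2


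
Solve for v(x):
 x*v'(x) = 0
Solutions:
 v(x) = C1


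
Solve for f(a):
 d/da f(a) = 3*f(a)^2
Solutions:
 f(a) = -1/(C1 + 3*a)


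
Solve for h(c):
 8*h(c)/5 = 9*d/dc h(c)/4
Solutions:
 h(c) = C1*exp(32*c/45)


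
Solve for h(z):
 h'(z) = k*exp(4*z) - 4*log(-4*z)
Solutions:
 h(z) = C1 + k*exp(4*z)/4 - 4*z*log(-z) + 4*z*(1 - 2*log(2))


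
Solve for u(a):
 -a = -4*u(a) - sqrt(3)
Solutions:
 u(a) = a/4 - sqrt(3)/4


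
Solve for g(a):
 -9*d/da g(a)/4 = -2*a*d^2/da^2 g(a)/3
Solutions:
 g(a) = C1 + C2*a^(35/8)


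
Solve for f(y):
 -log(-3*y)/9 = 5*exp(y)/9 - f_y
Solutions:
 f(y) = C1 + y*log(-y)/9 + y*(-1 + log(3))/9 + 5*exp(y)/9


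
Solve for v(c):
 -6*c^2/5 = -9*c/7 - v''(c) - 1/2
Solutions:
 v(c) = C1 + C2*c + c^4/10 - 3*c^3/14 - c^2/4


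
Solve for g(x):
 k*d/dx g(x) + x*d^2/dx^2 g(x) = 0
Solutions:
 g(x) = C1 + x^(1 - re(k))*(C2*sin(log(x)*Abs(im(k))) + C3*cos(log(x)*im(k)))


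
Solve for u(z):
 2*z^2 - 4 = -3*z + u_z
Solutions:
 u(z) = C1 + 2*z^3/3 + 3*z^2/2 - 4*z


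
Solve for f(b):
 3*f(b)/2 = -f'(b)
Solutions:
 f(b) = C1*exp(-3*b/2)


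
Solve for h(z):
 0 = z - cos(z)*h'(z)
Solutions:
 h(z) = C1 + Integral(z/cos(z), z)


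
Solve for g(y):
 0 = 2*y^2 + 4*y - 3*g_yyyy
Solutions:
 g(y) = C1 + C2*y + C3*y^2 + C4*y^3 + y^6/540 + y^5/90


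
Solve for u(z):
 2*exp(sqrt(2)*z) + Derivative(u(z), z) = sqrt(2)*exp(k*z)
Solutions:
 u(z) = C1 - sqrt(2)*exp(sqrt(2)*z) + sqrt(2)*exp(k*z)/k


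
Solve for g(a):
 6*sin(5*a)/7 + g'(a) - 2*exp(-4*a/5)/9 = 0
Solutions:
 g(a) = C1 + 6*cos(5*a)/35 - 5*exp(-4*a/5)/18


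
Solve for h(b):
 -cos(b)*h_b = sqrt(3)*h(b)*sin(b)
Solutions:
 h(b) = C1*cos(b)^(sqrt(3))


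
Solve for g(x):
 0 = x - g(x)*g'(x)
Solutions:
 g(x) = -sqrt(C1 + x^2)
 g(x) = sqrt(C1 + x^2)


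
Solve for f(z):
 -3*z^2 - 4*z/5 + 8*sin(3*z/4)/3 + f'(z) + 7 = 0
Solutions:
 f(z) = C1 + z^3 + 2*z^2/5 - 7*z + 32*cos(3*z/4)/9


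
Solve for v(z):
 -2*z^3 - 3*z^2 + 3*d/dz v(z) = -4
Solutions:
 v(z) = C1 + z^4/6 + z^3/3 - 4*z/3


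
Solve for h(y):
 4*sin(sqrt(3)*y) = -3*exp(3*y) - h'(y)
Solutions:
 h(y) = C1 - exp(3*y) + 4*sqrt(3)*cos(sqrt(3)*y)/3


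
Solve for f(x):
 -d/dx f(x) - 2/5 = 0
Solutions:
 f(x) = C1 - 2*x/5


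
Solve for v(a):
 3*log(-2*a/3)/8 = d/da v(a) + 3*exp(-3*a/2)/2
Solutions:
 v(a) = C1 + 3*a*log(-a)/8 + 3*a*(-log(3) - 1 + log(2))/8 + exp(-3*a/2)


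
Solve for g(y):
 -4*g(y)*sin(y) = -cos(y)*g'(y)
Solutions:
 g(y) = C1/cos(y)^4


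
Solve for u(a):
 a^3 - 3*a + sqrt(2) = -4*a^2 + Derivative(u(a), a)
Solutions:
 u(a) = C1 + a^4/4 + 4*a^3/3 - 3*a^2/2 + sqrt(2)*a


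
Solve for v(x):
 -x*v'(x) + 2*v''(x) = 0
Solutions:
 v(x) = C1 + C2*erfi(x/2)


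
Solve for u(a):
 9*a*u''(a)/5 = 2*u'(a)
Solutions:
 u(a) = C1 + C2*a^(19/9)


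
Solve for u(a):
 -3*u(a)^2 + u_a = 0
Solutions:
 u(a) = -1/(C1 + 3*a)


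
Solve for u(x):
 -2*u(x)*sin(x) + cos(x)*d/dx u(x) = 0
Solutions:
 u(x) = C1/cos(x)^2


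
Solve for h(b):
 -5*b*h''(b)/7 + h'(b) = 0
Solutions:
 h(b) = C1 + C2*b^(12/5)


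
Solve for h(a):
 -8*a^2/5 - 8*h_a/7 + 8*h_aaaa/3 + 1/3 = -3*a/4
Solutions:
 h(a) = C1 + C4*exp(3^(1/3)*7^(2/3)*a/7) - 7*a^3/15 + 21*a^2/64 + 7*a/24 + (C2*sin(3^(5/6)*7^(2/3)*a/14) + C3*cos(3^(5/6)*7^(2/3)*a/14))*exp(-3^(1/3)*7^(2/3)*a/14)


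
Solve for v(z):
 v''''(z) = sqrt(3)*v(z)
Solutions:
 v(z) = C1*exp(-3^(1/8)*z) + C2*exp(3^(1/8)*z) + C3*sin(3^(1/8)*z) + C4*cos(3^(1/8)*z)


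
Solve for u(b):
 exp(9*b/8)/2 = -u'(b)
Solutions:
 u(b) = C1 - 4*exp(9*b/8)/9


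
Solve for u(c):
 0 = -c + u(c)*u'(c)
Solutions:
 u(c) = -sqrt(C1 + c^2)
 u(c) = sqrt(C1 + c^2)


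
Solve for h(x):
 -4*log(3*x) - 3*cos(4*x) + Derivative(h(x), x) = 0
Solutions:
 h(x) = C1 + 4*x*log(x) - 4*x + 4*x*log(3) + 3*sin(4*x)/4


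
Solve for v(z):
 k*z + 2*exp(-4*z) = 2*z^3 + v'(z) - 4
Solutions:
 v(z) = C1 + k*z^2/2 - z^4/2 + 4*z - exp(-4*z)/2


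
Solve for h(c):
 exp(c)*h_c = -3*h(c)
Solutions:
 h(c) = C1*exp(3*exp(-c))


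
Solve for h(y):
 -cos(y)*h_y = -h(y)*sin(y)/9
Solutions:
 h(y) = C1/cos(y)^(1/9)


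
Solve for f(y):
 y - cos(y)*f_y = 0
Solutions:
 f(y) = C1 + Integral(y/cos(y), y)


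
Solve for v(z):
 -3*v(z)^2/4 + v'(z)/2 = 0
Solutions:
 v(z) = -2/(C1 + 3*z)


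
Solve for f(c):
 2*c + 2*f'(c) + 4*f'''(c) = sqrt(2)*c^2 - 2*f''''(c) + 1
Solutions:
 f(c) = C1 + C2*exp(c*(-8 + 8*2^(1/3)/(3*sqrt(177) + 43)^(1/3) + 2^(2/3)*(3*sqrt(177) + 43)^(1/3))/12)*sin(2^(1/3)*sqrt(3)*c*(-2^(1/3)*(3*sqrt(177) + 43)^(1/3) + 8/(3*sqrt(177) + 43)^(1/3))/12) + C3*exp(c*(-8 + 8*2^(1/3)/(3*sqrt(177) + 43)^(1/3) + 2^(2/3)*(3*sqrt(177) + 43)^(1/3))/12)*cos(2^(1/3)*sqrt(3)*c*(-2^(1/3)*(3*sqrt(177) + 43)^(1/3) + 8/(3*sqrt(177) + 43)^(1/3))/12) + C4*exp(-c*(8*2^(1/3)/(3*sqrt(177) + 43)^(1/3) + 4 + 2^(2/3)*(3*sqrt(177) + 43)^(1/3))/6) + sqrt(2)*c^3/6 - c^2/2 - 2*sqrt(2)*c + c/2


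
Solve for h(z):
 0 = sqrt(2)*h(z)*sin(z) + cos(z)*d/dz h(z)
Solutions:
 h(z) = C1*cos(z)^(sqrt(2))


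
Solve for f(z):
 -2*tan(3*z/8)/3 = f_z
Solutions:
 f(z) = C1 + 16*log(cos(3*z/8))/9


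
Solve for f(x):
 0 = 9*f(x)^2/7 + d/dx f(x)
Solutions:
 f(x) = 7/(C1 + 9*x)


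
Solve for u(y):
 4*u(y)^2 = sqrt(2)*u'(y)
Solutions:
 u(y) = -1/(C1 + 2*sqrt(2)*y)


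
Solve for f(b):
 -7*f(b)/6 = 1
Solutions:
 f(b) = -6/7


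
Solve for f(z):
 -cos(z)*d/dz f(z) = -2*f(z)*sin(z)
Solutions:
 f(z) = C1/cos(z)^2


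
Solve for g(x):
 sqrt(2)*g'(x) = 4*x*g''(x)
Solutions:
 g(x) = C1 + C2*x^(sqrt(2)/4 + 1)


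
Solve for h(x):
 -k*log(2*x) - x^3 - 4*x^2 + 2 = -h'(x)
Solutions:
 h(x) = C1 + k*x*log(x) - k*x + k*x*log(2) + x^4/4 + 4*x^3/3 - 2*x


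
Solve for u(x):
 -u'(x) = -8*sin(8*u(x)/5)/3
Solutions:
 -8*x/3 + 5*log(cos(8*u(x)/5) - 1)/16 - 5*log(cos(8*u(x)/5) + 1)/16 = C1


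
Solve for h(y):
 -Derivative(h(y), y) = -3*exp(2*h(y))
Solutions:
 h(y) = log(-sqrt(-1/(C1 + 3*y))) - log(2)/2
 h(y) = log(-1/(C1 + 3*y))/2 - log(2)/2


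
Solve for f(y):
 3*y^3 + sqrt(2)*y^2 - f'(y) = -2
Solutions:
 f(y) = C1 + 3*y^4/4 + sqrt(2)*y^3/3 + 2*y


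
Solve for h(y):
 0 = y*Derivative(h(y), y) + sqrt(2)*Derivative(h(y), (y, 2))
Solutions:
 h(y) = C1 + C2*erf(2^(1/4)*y/2)


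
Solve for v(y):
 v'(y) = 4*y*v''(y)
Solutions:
 v(y) = C1 + C2*y^(5/4)


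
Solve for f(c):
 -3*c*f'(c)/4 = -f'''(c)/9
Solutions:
 f(c) = C1 + Integral(C2*airyai(3*2^(1/3)*c/2) + C3*airybi(3*2^(1/3)*c/2), c)


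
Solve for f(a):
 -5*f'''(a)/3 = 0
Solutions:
 f(a) = C1 + C2*a + C3*a^2


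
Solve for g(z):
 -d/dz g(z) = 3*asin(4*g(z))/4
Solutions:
 Integral(1/asin(4*_y), (_y, g(z))) = C1 - 3*z/4


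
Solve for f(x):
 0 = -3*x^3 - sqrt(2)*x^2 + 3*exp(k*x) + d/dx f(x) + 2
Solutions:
 f(x) = C1 + 3*x^4/4 + sqrt(2)*x^3/3 - 2*x - 3*exp(k*x)/k


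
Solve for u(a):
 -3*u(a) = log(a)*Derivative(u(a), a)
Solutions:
 u(a) = C1*exp(-3*li(a))


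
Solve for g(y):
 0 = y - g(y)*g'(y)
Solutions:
 g(y) = -sqrt(C1 + y^2)
 g(y) = sqrt(C1 + y^2)


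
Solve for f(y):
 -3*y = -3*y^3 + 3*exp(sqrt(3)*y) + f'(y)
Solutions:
 f(y) = C1 + 3*y^4/4 - 3*y^2/2 - sqrt(3)*exp(sqrt(3)*y)


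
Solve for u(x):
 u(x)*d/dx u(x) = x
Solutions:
 u(x) = -sqrt(C1 + x^2)
 u(x) = sqrt(C1 + x^2)


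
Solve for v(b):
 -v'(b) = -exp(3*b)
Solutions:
 v(b) = C1 + exp(3*b)/3


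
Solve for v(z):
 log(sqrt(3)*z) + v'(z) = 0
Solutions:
 v(z) = C1 - z*log(z) - z*log(3)/2 + z


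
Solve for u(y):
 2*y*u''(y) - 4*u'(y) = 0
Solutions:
 u(y) = C1 + C2*y^3


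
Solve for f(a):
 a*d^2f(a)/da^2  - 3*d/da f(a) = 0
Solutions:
 f(a) = C1 + C2*a^4


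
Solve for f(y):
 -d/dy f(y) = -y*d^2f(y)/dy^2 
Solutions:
 f(y) = C1 + C2*y^2


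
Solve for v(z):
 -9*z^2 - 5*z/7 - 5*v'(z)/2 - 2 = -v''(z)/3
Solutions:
 v(z) = C1 + C2*exp(15*z/2) - 6*z^3/5 - 109*z^2/175 - 2536*z/2625


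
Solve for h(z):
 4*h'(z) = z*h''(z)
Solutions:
 h(z) = C1 + C2*z^5


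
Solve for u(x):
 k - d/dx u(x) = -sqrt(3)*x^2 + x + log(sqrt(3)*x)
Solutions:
 u(x) = C1 + k*x + sqrt(3)*x^3/3 - x^2/2 - x*log(x) - x*log(3)/2 + x


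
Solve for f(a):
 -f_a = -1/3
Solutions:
 f(a) = C1 + a/3


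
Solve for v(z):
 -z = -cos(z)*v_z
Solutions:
 v(z) = C1 + Integral(z/cos(z), z)


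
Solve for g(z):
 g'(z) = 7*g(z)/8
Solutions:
 g(z) = C1*exp(7*z/8)


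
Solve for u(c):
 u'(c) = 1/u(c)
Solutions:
 u(c) = -sqrt(C1 + 2*c)
 u(c) = sqrt(C1 + 2*c)


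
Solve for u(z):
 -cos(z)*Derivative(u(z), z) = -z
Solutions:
 u(z) = C1 + Integral(z/cos(z), z)


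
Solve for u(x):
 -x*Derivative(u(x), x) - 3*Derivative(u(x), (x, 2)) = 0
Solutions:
 u(x) = C1 + C2*erf(sqrt(6)*x/6)


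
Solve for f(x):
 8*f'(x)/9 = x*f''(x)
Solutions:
 f(x) = C1 + C2*x^(17/9)


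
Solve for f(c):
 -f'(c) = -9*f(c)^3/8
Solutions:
 f(c) = -2*sqrt(-1/(C1 + 9*c))
 f(c) = 2*sqrt(-1/(C1 + 9*c))


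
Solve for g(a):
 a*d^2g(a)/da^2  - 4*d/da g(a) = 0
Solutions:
 g(a) = C1 + C2*a^5


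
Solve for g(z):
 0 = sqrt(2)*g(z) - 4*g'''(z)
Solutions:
 g(z) = C3*exp(sqrt(2)*z/2) + (C1*sin(sqrt(6)*z/4) + C2*cos(sqrt(6)*z/4))*exp(-sqrt(2)*z/4)


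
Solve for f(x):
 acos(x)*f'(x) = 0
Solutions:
 f(x) = C1


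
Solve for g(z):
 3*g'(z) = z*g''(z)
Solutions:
 g(z) = C1 + C2*z^4


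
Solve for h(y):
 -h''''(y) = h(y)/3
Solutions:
 h(y) = (C1*sin(sqrt(2)*3^(3/4)*y/6) + C2*cos(sqrt(2)*3^(3/4)*y/6))*exp(-sqrt(2)*3^(3/4)*y/6) + (C3*sin(sqrt(2)*3^(3/4)*y/6) + C4*cos(sqrt(2)*3^(3/4)*y/6))*exp(sqrt(2)*3^(3/4)*y/6)


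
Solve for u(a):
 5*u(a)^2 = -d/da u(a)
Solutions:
 u(a) = 1/(C1 + 5*a)


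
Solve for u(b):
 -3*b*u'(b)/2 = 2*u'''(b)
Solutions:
 u(b) = C1 + Integral(C2*airyai(-6^(1/3)*b/2) + C3*airybi(-6^(1/3)*b/2), b)


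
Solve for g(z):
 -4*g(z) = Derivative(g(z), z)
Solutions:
 g(z) = C1*exp(-4*z)


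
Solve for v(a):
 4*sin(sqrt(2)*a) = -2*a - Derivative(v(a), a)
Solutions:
 v(a) = C1 - a^2 + 2*sqrt(2)*cos(sqrt(2)*a)


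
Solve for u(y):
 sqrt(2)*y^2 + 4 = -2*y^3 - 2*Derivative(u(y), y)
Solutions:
 u(y) = C1 - y^4/4 - sqrt(2)*y^3/6 - 2*y


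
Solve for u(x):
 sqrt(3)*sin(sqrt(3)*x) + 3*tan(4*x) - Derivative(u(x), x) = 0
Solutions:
 u(x) = C1 - 3*log(cos(4*x))/4 - cos(sqrt(3)*x)


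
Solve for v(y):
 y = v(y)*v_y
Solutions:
 v(y) = -sqrt(C1 + y^2)
 v(y) = sqrt(C1 + y^2)


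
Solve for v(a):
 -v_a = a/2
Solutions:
 v(a) = C1 - a^2/4


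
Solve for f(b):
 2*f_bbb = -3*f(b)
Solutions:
 f(b) = C3*exp(-2^(2/3)*3^(1/3)*b/2) + (C1*sin(2^(2/3)*3^(5/6)*b/4) + C2*cos(2^(2/3)*3^(5/6)*b/4))*exp(2^(2/3)*3^(1/3)*b/4)


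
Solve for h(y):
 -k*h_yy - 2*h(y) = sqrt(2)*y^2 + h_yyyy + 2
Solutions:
 h(y) = C1*exp(-sqrt(2)*y*sqrt(-k - sqrt(k^2 - 8))/2) + C2*exp(sqrt(2)*y*sqrt(-k - sqrt(k^2 - 8))/2) + C3*exp(-sqrt(2)*y*sqrt(-k + sqrt(k^2 - 8))/2) + C4*exp(sqrt(2)*y*sqrt(-k + sqrt(k^2 - 8))/2) + sqrt(2)*k/2 - sqrt(2)*y^2/2 - 1


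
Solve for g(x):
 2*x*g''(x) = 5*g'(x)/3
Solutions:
 g(x) = C1 + C2*x^(11/6)


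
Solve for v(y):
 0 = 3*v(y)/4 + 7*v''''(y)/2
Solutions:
 v(y) = (C1*sin(6^(1/4)*7^(3/4)*y/14) + C2*cos(6^(1/4)*7^(3/4)*y/14))*exp(-6^(1/4)*7^(3/4)*y/14) + (C3*sin(6^(1/4)*7^(3/4)*y/14) + C4*cos(6^(1/4)*7^(3/4)*y/14))*exp(6^(1/4)*7^(3/4)*y/14)


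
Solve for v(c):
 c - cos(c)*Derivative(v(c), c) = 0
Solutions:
 v(c) = C1 + Integral(c/cos(c), c)


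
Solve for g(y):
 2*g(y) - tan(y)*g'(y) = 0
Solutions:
 g(y) = C1*sin(y)^2


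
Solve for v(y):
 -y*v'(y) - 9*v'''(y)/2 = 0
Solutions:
 v(y) = C1 + Integral(C2*airyai(-6^(1/3)*y/3) + C3*airybi(-6^(1/3)*y/3), y)


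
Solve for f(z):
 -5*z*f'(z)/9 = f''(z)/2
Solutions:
 f(z) = C1 + C2*erf(sqrt(5)*z/3)


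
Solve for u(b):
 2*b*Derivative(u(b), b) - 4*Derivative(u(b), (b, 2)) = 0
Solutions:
 u(b) = C1 + C2*erfi(b/2)


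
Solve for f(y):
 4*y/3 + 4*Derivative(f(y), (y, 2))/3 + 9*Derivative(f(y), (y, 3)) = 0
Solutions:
 f(y) = C1 + C2*y + C3*exp(-4*y/27) - y^3/6 + 27*y^2/8


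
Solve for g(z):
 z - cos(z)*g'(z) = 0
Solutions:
 g(z) = C1 + Integral(z/cos(z), z)


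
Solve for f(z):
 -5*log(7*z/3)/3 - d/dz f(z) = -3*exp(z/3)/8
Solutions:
 f(z) = C1 - 5*z*log(z)/3 + 5*z*(-log(7) + 1 + log(3))/3 + 9*exp(z/3)/8


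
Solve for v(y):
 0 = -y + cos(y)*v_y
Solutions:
 v(y) = C1 + Integral(y/cos(y), y)


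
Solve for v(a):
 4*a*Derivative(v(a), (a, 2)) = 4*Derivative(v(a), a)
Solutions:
 v(a) = C1 + C2*a^2


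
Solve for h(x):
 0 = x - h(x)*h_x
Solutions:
 h(x) = -sqrt(C1 + x^2)
 h(x) = sqrt(C1 + x^2)


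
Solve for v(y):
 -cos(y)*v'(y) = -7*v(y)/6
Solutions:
 v(y) = C1*(sin(y) + 1)^(7/12)/(sin(y) - 1)^(7/12)


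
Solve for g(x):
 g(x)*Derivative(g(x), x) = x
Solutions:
 g(x) = -sqrt(C1 + x^2)
 g(x) = sqrt(C1 + x^2)


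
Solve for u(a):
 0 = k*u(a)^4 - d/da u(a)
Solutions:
 u(a) = (-1/(C1 + 3*a*k))^(1/3)
 u(a) = (-1/(C1 + a*k))^(1/3)*(-3^(2/3) - 3*3^(1/6)*I)/6
 u(a) = (-1/(C1 + a*k))^(1/3)*(-3^(2/3) + 3*3^(1/6)*I)/6


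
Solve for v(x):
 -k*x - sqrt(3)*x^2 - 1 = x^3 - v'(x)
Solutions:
 v(x) = C1 + k*x^2/2 + x^4/4 + sqrt(3)*x^3/3 + x


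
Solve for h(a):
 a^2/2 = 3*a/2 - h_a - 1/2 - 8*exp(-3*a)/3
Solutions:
 h(a) = C1 - a^3/6 + 3*a^2/4 - a/2 + 8*exp(-3*a)/9


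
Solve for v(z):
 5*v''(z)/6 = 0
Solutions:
 v(z) = C1 + C2*z


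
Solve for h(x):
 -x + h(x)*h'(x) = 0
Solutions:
 h(x) = -sqrt(C1 + x^2)
 h(x) = sqrt(C1 + x^2)


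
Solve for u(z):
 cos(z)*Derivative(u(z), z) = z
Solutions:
 u(z) = C1 + Integral(z/cos(z), z)


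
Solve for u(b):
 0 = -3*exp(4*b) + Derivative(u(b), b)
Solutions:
 u(b) = C1 + 3*exp(4*b)/4


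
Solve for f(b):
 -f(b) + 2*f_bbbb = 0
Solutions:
 f(b) = C1*exp(-2^(3/4)*b/2) + C2*exp(2^(3/4)*b/2) + C3*sin(2^(3/4)*b/2) + C4*cos(2^(3/4)*b/2)


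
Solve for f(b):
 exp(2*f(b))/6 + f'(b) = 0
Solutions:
 f(b) = log(-1/(C1 - b))/2 + log(3)/2
 f(b) = log(-sqrt(1/(C1 + b))) + log(3)/2


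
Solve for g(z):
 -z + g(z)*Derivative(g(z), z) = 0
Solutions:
 g(z) = -sqrt(C1 + z^2)
 g(z) = sqrt(C1 + z^2)


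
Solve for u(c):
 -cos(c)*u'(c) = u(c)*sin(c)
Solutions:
 u(c) = C1*cos(c)


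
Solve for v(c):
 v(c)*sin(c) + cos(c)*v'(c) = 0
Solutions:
 v(c) = C1*cos(c)


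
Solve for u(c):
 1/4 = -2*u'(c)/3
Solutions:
 u(c) = C1 - 3*c/8


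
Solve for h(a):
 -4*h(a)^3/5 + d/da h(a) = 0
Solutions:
 h(a) = -sqrt(10)*sqrt(-1/(C1 + 4*a))/2
 h(a) = sqrt(10)*sqrt(-1/(C1 + 4*a))/2


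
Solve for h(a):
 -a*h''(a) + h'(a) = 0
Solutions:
 h(a) = C1 + C2*a^2


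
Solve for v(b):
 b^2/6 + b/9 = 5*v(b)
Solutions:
 v(b) = b*(3*b + 2)/90


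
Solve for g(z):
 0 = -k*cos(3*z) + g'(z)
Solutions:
 g(z) = C1 + k*sin(3*z)/3


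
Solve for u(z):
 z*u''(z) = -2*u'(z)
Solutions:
 u(z) = C1 + C2/z


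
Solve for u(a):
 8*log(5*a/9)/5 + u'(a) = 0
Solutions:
 u(a) = C1 - 8*a*log(a)/5 - 8*a*log(5)/5 + 8*a/5 + 16*a*log(3)/5


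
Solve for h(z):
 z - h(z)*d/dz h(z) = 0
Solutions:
 h(z) = -sqrt(C1 + z^2)
 h(z) = sqrt(C1 + z^2)


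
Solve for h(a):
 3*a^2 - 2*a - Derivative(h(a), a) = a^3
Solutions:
 h(a) = C1 - a^4/4 + a^3 - a^2


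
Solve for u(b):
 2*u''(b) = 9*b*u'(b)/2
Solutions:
 u(b) = C1 + C2*erfi(3*sqrt(2)*b/4)


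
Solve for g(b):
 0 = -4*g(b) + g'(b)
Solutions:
 g(b) = C1*exp(4*b)


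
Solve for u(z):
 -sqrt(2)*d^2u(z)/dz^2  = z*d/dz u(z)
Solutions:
 u(z) = C1 + C2*erf(2^(1/4)*z/2)


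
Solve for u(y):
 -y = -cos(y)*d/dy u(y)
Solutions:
 u(y) = C1 + Integral(y/cos(y), y)


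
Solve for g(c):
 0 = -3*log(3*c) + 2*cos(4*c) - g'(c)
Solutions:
 g(c) = C1 - 3*c*log(c) - 3*c*log(3) + 3*c + sin(4*c)/2


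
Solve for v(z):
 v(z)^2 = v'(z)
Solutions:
 v(z) = -1/(C1 + z)


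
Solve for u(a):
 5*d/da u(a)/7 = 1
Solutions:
 u(a) = C1 + 7*a/5


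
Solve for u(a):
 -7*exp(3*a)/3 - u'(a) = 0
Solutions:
 u(a) = C1 - 7*exp(3*a)/9


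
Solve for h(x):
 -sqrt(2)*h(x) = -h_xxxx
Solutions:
 h(x) = C1*exp(-2^(1/8)*x) + C2*exp(2^(1/8)*x) + C3*sin(2^(1/8)*x) + C4*cos(2^(1/8)*x)


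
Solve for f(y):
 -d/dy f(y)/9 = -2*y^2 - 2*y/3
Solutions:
 f(y) = C1 + 6*y^3 + 3*y^2


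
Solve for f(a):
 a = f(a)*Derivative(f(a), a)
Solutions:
 f(a) = -sqrt(C1 + a^2)
 f(a) = sqrt(C1 + a^2)


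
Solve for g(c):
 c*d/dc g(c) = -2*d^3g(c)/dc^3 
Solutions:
 g(c) = C1 + Integral(C2*airyai(-2^(2/3)*c/2) + C3*airybi(-2^(2/3)*c/2), c)


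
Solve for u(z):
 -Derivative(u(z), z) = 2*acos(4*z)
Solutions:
 u(z) = C1 - 2*z*acos(4*z) + sqrt(1 - 16*z^2)/2


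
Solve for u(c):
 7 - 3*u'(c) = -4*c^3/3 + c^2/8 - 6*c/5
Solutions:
 u(c) = C1 + c^4/9 - c^3/72 + c^2/5 + 7*c/3


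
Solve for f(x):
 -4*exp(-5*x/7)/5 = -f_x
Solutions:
 f(x) = C1 - 28*exp(-5*x/7)/25


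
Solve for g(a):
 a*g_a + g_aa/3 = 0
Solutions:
 g(a) = C1 + C2*erf(sqrt(6)*a/2)


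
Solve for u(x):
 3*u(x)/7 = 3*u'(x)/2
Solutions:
 u(x) = C1*exp(2*x/7)


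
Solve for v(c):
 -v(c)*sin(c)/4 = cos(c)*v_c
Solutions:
 v(c) = C1*cos(c)^(1/4)


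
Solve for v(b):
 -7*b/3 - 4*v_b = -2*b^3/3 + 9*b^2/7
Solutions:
 v(b) = C1 + b^4/24 - 3*b^3/28 - 7*b^2/24


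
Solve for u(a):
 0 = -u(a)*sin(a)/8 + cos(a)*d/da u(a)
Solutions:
 u(a) = C1/cos(a)^(1/8)


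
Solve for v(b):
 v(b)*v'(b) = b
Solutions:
 v(b) = -sqrt(C1 + b^2)
 v(b) = sqrt(C1 + b^2)


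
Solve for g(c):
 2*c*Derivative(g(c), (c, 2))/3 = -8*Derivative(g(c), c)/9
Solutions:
 g(c) = C1 + C2/c^(1/3)


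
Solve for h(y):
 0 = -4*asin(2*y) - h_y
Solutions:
 h(y) = C1 - 4*y*asin(2*y) - 2*sqrt(1 - 4*y^2)


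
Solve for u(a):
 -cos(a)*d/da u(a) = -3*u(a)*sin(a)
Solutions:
 u(a) = C1/cos(a)^3


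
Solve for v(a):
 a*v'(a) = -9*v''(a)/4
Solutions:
 v(a) = C1 + C2*erf(sqrt(2)*a/3)


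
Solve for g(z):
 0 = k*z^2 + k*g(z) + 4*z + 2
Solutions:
 g(z) = (-k*z^2 - 4*z - 2)/k


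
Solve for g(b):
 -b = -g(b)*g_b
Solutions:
 g(b) = -sqrt(C1 + b^2)
 g(b) = sqrt(C1 + b^2)


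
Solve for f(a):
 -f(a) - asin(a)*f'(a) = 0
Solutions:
 f(a) = C1*exp(-Integral(1/asin(a), a))


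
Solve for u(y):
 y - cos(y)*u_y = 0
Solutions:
 u(y) = C1 + Integral(y/cos(y), y)


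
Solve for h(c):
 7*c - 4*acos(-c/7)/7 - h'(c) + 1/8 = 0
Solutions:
 h(c) = C1 + 7*c^2/2 - 4*c*acos(-c/7)/7 + c/8 - 4*sqrt(49 - c^2)/7


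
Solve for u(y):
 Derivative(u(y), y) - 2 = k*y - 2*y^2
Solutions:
 u(y) = C1 + k*y^2/2 - 2*y^3/3 + 2*y


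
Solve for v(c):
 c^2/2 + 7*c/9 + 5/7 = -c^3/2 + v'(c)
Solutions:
 v(c) = C1 + c^4/8 + c^3/6 + 7*c^2/18 + 5*c/7


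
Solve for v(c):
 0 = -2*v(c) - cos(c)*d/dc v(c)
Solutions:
 v(c) = C1*(sin(c) - 1)/(sin(c) + 1)


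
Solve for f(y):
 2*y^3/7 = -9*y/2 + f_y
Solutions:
 f(y) = C1 + y^4/14 + 9*y^2/4


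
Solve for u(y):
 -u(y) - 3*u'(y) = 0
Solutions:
 u(y) = C1*exp(-y/3)


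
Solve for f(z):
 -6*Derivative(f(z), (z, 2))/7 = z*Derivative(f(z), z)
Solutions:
 f(z) = C1 + C2*erf(sqrt(21)*z/6)


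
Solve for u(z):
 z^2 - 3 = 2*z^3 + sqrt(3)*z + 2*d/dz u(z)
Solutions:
 u(z) = C1 - z^4/4 + z^3/6 - sqrt(3)*z^2/4 - 3*z/2


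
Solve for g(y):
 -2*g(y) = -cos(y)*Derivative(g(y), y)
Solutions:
 g(y) = C1*(sin(y) + 1)/(sin(y) - 1)


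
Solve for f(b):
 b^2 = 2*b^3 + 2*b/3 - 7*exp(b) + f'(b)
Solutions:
 f(b) = C1 - b^4/2 + b^3/3 - b^2/3 + 7*exp(b)


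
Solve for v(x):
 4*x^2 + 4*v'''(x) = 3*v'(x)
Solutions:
 v(x) = C1 + C2*exp(-sqrt(3)*x/2) + C3*exp(sqrt(3)*x/2) + 4*x^3/9 + 32*x/9


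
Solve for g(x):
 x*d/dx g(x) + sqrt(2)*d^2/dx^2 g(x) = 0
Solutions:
 g(x) = C1 + C2*erf(2^(1/4)*x/2)


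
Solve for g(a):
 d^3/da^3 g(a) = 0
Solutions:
 g(a) = C1 + C2*a + C3*a^2


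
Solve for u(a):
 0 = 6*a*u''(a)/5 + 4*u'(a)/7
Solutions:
 u(a) = C1 + C2*a^(11/21)


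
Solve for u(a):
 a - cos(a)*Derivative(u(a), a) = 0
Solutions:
 u(a) = C1 + Integral(a/cos(a), a)


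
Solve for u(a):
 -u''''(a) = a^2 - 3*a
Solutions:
 u(a) = C1 + C2*a + C3*a^2 + C4*a^3 - a^6/360 + a^5/40


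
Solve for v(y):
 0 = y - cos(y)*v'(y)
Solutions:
 v(y) = C1 + Integral(y/cos(y), y)


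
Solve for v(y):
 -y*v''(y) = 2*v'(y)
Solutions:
 v(y) = C1 + C2/y


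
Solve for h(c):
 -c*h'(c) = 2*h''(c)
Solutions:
 h(c) = C1 + C2*erf(c/2)


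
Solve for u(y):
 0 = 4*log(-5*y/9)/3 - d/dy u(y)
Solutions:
 u(y) = C1 + 4*y*log(-y)/3 + 4*y*(-2*log(3) - 1 + log(5))/3


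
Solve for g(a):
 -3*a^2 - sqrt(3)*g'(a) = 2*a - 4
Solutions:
 g(a) = C1 - sqrt(3)*a^3/3 - sqrt(3)*a^2/3 + 4*sqrt(3)*a/3


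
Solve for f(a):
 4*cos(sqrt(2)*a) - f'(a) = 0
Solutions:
 f(a) = C1 + 2*sqrt(2)*sin(sqrt(2)*a)


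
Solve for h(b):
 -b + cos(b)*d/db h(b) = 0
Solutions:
 h(b) = C1 + Integral(b/cos(b), b)


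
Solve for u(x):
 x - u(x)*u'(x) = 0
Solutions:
 u(x) = -sqrt(C1 + x^2)
 u(x) = sqrt(C1 + x^2)


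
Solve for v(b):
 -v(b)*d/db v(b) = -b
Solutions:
 v(b) = -sqrt(C1 + b^2)
 v(b) = sqrt(C1 + b^2)


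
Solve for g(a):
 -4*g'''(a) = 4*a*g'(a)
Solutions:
 g(a) = C1 + Integral(C2*airyai(-a) + C3*airybi(-a), a)


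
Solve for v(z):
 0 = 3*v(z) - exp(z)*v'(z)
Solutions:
 v(z) = C1*exp(-3*exp(-z))


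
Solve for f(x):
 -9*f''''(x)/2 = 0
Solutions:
 f(x) = C1 + C2*x + C3*x^2 + C4*x^3


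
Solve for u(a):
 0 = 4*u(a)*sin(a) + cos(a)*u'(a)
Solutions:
 u(a) = C1*cos(a)^4


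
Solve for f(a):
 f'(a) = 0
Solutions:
 f(a) = C1


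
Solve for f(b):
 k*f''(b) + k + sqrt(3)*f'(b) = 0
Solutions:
 f(b) = C1 + C2*exp(-sqrt(3)*b/k) - sqrt(3)*b*k/3


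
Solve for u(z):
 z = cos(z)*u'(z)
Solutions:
 u(z) = C1 + Integral(z/cos(z), z)


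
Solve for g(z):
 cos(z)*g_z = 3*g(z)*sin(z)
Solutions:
 g(z) = C1/cos(z)^3


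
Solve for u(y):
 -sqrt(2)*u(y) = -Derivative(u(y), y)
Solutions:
 u(y) = C1*exp(sqrt(2)*y)


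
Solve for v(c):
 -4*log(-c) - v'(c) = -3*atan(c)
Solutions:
 v(c) = C1 - 4*c*log(-c) + 3*c*atan(c) + 4*c - 3*log(c^2 + 1)/2


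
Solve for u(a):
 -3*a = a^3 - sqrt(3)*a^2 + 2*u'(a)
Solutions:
 u(a) = C1 - a^4/8 + sqrt(3)*a^3/6 - 3*a^2/4


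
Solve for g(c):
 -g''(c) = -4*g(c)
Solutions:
 g(c) = C1*exp(-2*c) + C2*exp(2*c)


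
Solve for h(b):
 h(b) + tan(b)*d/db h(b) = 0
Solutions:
 h(b) = C1/sin(b)


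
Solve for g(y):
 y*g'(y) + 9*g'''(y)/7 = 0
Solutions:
 g(y) = C1 + Integral(C2*airyai(-21^(1/3)*y/3) + C3*airybi(-21^(1/3)*y/3), y)


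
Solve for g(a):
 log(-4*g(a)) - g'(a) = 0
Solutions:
 -Integral(1/(log(-_y) + 2*log(2)), (_y, g(a))) = C1 - a


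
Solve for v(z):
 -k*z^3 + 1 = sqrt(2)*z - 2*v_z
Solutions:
 v(z) = C1 + k*z^4/8 + sqrt(2)*z^2/4 - z/2


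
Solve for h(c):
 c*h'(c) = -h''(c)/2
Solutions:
 h(c) = C1 + C2*erf(c)


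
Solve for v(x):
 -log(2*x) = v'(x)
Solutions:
 v(x) = C1 - x*log(x) - x*log(2) + x


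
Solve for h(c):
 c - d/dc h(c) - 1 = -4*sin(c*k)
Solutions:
 h(c) = C1 + c^2/2 - c - 4*cos(c*k)/k


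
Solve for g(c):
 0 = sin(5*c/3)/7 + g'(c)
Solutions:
 g(c) = C1 + 3*cos(5*c/3)/35


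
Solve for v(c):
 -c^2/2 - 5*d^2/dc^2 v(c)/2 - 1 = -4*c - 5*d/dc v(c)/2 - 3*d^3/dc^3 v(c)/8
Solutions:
 v(c) = C1 + C2*exp(2*c*(5 - sqrt(10))/3) + C3*exp(2*c*(sqrt(10) + 5)/3) + c^3/15 - 3*c^2/5 - 43*c/50
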